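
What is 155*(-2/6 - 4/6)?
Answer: -155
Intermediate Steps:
155*(-2/6 - 4/6) = 155*(-2*⅙ - 4*⅙) = 155*(-⅓ - ⅔) = 155*(-1) = -155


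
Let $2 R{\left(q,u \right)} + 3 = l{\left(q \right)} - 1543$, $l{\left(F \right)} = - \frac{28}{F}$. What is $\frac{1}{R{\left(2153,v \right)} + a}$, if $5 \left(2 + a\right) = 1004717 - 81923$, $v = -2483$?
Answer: $\frac{10765}{1978432537} \approx 5.4412 \cdot 10^{-6}$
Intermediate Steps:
$R{\left(q,u \right)} = -773 - \frac{14}{q}$ ($R{\left(q,u \right)} = - \frac{3}{2} + \frac{- \frac{28}{q} - 1543}{2} = - \frac{3}{2} + \frac{-1543 - \frac{28}{q}}{2} = - \frac{3}{2} - \left(\frac{1543}{2} + \frac{14}{q}\right) = -773 - \frac{14}{q}$)
$a = \frac{922784}{5}$ ($a = -2 + \frac{1004717 - 81923}{5} = -2 + \frac{1}{5} \cdot 922794 = -2 + \frac{922794}{5} = \frac{922784}{5} \approx 1.8456 \cdot 10^{5}$)
$\frac{1}{R{\left(2153,v \right)} + a} = \frac{1}{\left(-773 - \frac{14}{2153}\right) + \frac{922784}{5}} = \frac{1}{- \frac{1664283}{2153} + \frac{922784}{5}} = \frac{1}{\frac{1978432537}{10765}} = \frac{10765}{1978432537}$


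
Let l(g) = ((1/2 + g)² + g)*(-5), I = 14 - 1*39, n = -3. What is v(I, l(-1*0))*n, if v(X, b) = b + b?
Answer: 15/2 ≈ 7.5000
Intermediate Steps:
I = -25 (I = 14 - 39 = -25)
l(g) = -5*g - 5*(½ + g)² (l(g) = ((½ + g)² + g)*(-5) = (g + (½ + g)²)*(-5) = -5*g - 5*(½ + g)²)
v(X, b) = 2*b
v(I, l(-1*0))*n = (2*(-5/4 - (-10)*0 - 5*(-1*0)²))*(-3) = (2*(-5/4 - 10*0 - 5*0²))*(-3) = (2*(-5/4 + 0 - 5*0))*(-3) = (2*(-5/4 + 0 + 0))*(-3) = (2*(-5/4))*(-3) = -5/2*(-3) = 15/2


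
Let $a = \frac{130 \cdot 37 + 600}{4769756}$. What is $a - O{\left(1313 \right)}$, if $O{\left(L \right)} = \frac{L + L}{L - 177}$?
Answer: $- \frac{1564904187}{677305352} \approx -2.3105$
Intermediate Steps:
$O{\left(L \right)} = \frac{2 L}{-177 + L}$
$a = \frac{2705}{2384878}$ ($a = \left(4810 + 600\right) \frac{1}{4769756} = 5410 \cdot \frac{1}{4769756} = \frac{2705}{2384878} \approx 0.0011342$)
$a - O{\left(1313 \right)} = \frac{2705}{2384878} - 2 \cdot 1313 \frac{1}{-177 + 1313} = \frac{2705}{2384878} - 2 \cdot 1313 \cdot \frac{1}{1136} = \frac{2705}{2384878} - \frac{1313}{568} = - \frac{1564904187}{677305352}$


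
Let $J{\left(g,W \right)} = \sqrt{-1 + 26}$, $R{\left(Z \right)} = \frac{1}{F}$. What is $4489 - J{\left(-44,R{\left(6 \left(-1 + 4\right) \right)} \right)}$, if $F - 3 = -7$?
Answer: $4484$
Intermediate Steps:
$F = -4$ ($F = 3 - 7 = -4$)
$R{\left(Z \right)} = - \frac{1}{4}$ ($R{\left(Z \right)} = \frac{1}{-4} = - \frac{1}{4}$)
$J{\left(g,W \right)} = 5$ ($J{\left(g,W \right)} = \sqrt{25} = 5$)
$4489 - J{\left(-44,R{\left(6 \left(-1 + 4\right) \right)} \right)} = 4489 - 5 = 4484$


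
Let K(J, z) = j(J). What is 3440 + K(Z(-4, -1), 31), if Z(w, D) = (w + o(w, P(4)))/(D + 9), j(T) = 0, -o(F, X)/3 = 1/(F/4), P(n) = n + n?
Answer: 3440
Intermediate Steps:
P(n) = 2*n
o(F, X) = -12/F (o(F, X) = -3*4/F = -12/F)
Z(w, D) = (w - 12/w)/(9 + D) (Z(w, D) = (w - 12/w)/(D + 9) = (w - 12/w)/(9 + D))
K(J, z) = 0
3440 + K(Z(-4, -1), 31) = 3440 + 0 = 3440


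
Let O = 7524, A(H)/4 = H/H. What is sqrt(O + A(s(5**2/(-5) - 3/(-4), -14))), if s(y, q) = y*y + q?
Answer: 2*sqrt(1882) ≈ 86.764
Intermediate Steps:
s(y, q) = q + y**2 (s(y, q) = y**2 + q = q + y**2)
A(H) = 4 (A(H) = 4*(H/H) = 4*1 = 4)
sqrt(O + A(s(5**2/(-5) - 3/(-4), -14))) = sqrt(7524 + 4) = sqrt(7528) = 2*sqrt(1882)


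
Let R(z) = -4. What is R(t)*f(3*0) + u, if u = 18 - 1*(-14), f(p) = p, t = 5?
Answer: 32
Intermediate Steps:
u = 32 (u = 18 + 14 = 32)
R(t)*f(3*0) + u = -12*0 + 32 = -4*0 + 32 = 0 + 32 = 32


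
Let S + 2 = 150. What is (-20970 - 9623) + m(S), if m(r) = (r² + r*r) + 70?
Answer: 13285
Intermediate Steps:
S = 148 (S = -2 + 150 = 148)
m(r) = 70 + 2*r² (m(r) = (r² + r²) + 70 = 2*r² + 70 = 70 + 2*r²)
(-20970 - 9623) + m(S) = (-20970 - 9623) + (70 + 2*148²) = -30593 + (70 + 2*21904) = -30593 + (70 + 43808) = -30593 + 43878 = 13285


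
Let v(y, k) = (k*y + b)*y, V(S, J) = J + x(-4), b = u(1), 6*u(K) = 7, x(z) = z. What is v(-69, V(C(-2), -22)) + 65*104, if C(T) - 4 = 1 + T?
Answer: -234213/2 ≈ -1.1711e+5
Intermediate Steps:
C(T) = 5 + T (C(T) = 4 + (1 + T) = 5 + T)
u(K) = 7/6 (u(K) = (⅙)*7 = 7/6)
b = 7/6 ≈ 1.1667
V(S, J) = -4 + J (V(S, J) = J - 4 = -4 + J)
v(y, k) = y*(7/6 + k*y) (v(y, k) = (k*y + 7/6)*y = (7/6 + k*y)*y = y*(7/6 + k*y))
v(-69, V(C(-2), -22)) + 65*104 = (⅙)*(-69)*(7 + 6*(-4 - 22)*(-69)) + 65*104 = (⅙)*(-69)*(7 + 6*(-26)*(-69)) + 6760 = (⅙)*(-69)*(7 + 10764) + 6760 = (⅙)*(-69)*10771 + 6760 = -247733/2 + 6760 = -234213/2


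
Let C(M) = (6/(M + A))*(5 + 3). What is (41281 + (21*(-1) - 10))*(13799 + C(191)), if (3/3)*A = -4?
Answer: 9676728750/17 ≈ 5.6922e+8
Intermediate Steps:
A = -4
C(M) = 48/(-4 + M) (C(M) = (6/(M - 4))*(5 + 3) = (6/(-4 + M))*8 = 48/(-4 + M))
(41281 + (21*(-1) - 10))*(13799 + C(191)) = (41281 + (21*(-1) - 10))*(13799 + 48/(-4 + 191)) = (41281 + (-21 - 10))*(13799 + 48/187) = (41281 - 31)*(13799 + 48*(1/187)) = 41250*(13799 + 48/187) = 41250*(2580461/187) = 9676728750/17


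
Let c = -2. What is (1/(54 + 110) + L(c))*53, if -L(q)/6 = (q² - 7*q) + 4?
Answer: -1147291/164 ≈ -6995.7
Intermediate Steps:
L(q) = -24 - 6*q² + 42*q (L(q) = -6*((q² - 7*q) + 4) = -6*(4 + q² - 7*q) = -24 - 6*q² + 42*q)
(1/(54 + 110) + L(c))*53 = (1/(54 + 110) + (-24 - 6*(-2)² + 42*(-2)))*53 = (1/164 + (-24 - 6*4 - 84))*53 = (1/164 + (-24 - 24 - 84))*53 = (1/164 - 132)*53 = -21647/164*53 = -1147291/164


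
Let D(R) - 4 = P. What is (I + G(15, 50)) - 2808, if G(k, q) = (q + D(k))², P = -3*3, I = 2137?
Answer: 1354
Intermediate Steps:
P = -9
D(R) = -5 (D(R) = 4 - 9 = -5)
G(k, q) = (-5 + q)² (G(k, q) = (q - 5)² = (-5 + q)²)
(I + G(15, 50)) - 2808 = (2137 + (-5 + 50)²) - 2808 = (2137 + 45²) - 2808 = (2137 + 2025) - 2808 = 4162 - 2808 = 1354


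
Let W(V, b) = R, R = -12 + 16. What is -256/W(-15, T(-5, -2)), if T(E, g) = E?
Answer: -64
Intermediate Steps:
R = 4
W(V, b) = 4
-256/W(-15, T(-5, -2)) = -256/4 = -256*¼ = -64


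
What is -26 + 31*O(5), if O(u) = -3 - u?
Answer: -274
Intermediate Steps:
-26 + 31*O(5) = -26 + 31*(-3 - 1*5) = -26 + 31*(-3 - 5) = -26 + 31*(-8) = -26 - 248 = -274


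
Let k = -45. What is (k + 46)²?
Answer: 1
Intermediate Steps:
(k + 46)² = (-45 + 46)² = 1² = 1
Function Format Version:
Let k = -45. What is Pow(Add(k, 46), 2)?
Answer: 1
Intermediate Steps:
Pow(Add(k, 46), 2) = Pow(Add(-45, 46), 2) = Pow(1, 2) = 1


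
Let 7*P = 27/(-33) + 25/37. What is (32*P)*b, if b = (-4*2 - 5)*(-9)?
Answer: -217152/2849 ≈ -76.220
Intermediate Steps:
b = 117 (b = (-8 - 5)*(-9) = -13*(-9) = 117)
P = -58/2849 (P = (27/(-33) + 25/37)/7 = (27*(-1/33) + 25*(1/37))/7 = (-9/11 + 25/37)/7 = (⅐)*(-58/407) = -58/2849 ≈ -0.020358)
(32*P)*b = (32*(-58/2849))*117 = -1856/2849*117 = -217152/2849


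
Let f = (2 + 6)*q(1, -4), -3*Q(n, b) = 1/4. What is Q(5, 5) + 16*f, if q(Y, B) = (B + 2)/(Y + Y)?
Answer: -1537/12 ≈ -128.08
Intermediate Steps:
Q(n, b) = -1/12 (Q(n, b) = -⅓/4 = -⅓*¼ = -1/12)
q(Y, B) = (2 + B)/(2*Y) (q(Y, B) = (2 + B)/((2*Y)) = (2 + B)*(1/(2*Y)) = (2 + B)/(2*Y))
f = -8 (f = (2 + 6)*((½)*(2 - 4)/1) = 8*((½)*1*(-2)) = 8*(-1) = -8)
Q(5, 5) + 16*f = -1/12 + 16*(-8) = -1/12 - 128 = -1537/12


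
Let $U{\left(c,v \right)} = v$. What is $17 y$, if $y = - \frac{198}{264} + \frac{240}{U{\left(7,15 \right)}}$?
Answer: $\frac{1037}{4} \approx 259.25$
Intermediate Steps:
$y = \frac{61}{4}$ ($y = - \frac{198}{264} + \frac{240}{15} = \left(-198\right) \frac{1}{264} + 240 \cdot \frac{1}{15} = - \frac{3}{4} + 16 = \frac{61}{4} \approx 15.25$)
$17 y = 17 \cdot \frac{61}{4} = \frac{1037}{4}$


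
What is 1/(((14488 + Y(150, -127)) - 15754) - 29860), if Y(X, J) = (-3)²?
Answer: -1/31117 ≈ -3.2137e-5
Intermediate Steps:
Y(X, J) = 9
1/(((14488 + Y(150, -127)) - 15754) - 29860) = 1/(((14488 + 9) - 15754) - 29860) = 1/((14497 - 15754) - 29860) = 1/(-1257 - 29860) = 1/(-31117) = -1/31117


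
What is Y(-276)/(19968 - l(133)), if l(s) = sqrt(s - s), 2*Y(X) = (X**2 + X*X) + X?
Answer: 12673/3328 ≈ 3.8080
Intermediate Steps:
Y(X) = X**2 + X/2 (Y(X) = ((X**2 + X*X) + X)/2 = ((X**2 + X**2) + X)/2 = (2*X**2 + X)/2 = (X + 2*X**2)/2 = X**2 + X/2)
l(s) = 0 (l(s) = sqrt(0) = 0)
Y(-276)/(19968 - l(133)) = (-276*(1/2 - 276))/(19968 - 1*0) = (-276*(-551/2))/(19968 + 0) = 76038/19968 = 76038*(1/19968) = 12673/3328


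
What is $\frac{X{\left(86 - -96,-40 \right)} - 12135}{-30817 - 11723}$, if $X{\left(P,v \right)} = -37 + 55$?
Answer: $\frac{4039}{14180} \approx 0.28484$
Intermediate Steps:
$X{\left(P,v \right)} = 18$
$\frac{X{\left(86 - -96,-40 \right)} - 12135}{-30817 - 11723} = \frac{18 - 12135}{-30817 - 11723} = - \frac{12117}{-42540} = \left(-12117\right) \left(- \frac{1}{42540}\right) = \frac{4039}{14180}$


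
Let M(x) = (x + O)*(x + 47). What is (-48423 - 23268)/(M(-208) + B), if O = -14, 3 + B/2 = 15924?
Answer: -23897/22528 ≈ -1.0608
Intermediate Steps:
B = 31842 (B = -6 + 2*15924 = -6 + 31848 = 31842)
M(x) = (-14 + x)*(47 + x) (M(x) = (x - 14)*(x + 47) = (-14 + x)*(47 + x))
(-48423 - 23268)/(M(-208) + B) = (-48423 - 23268)/((-658 + (-208)**2 + 33*(-208)) + 31842) = -71691/((-658 + 43264 - 6864) + 31842) = -71691/(35742 + 31842) = -71691/67584 = -71691*1/67584 = -23897/22528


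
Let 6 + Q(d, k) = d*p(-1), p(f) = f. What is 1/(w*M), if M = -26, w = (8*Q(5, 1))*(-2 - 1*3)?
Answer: -1/11440 ≈ -8.7413e-5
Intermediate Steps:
Q(d, k) = -6 - d (Q(d, k) = -6 + d*(-1) = -6 - d)
w = 440 (w = (8*(-6 - 1*5))*(-2 - 1*3) = (8*(-6 - 5))*(-2 - 3) = (8*(-11))*(-5) = -88*(-5) = 440)
1/(w*M) = 1/(440*(-26)) = 1/(-11440) = -1/11440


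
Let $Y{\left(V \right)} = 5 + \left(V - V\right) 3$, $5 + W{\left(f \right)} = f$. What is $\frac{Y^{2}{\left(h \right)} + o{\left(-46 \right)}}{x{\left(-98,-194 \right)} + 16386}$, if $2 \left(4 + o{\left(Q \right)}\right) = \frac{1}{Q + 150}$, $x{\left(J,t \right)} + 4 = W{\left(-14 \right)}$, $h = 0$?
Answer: $\frac{4369}{3403504} \approx 0.0012837$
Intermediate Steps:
$W{\left(f \right)} = -5 + f$
$x{\left(J,t \right)} = -23$ ($x{\left(J,t \right)} = -4 - 19 = -23$)
$o{\left(Q \right)} = -4 + \frac{1}{2 \left(150 + Q\right)}$ ($o{\left(Q \right)} = -4 + \frac{1}{2 \left(Q + 150\right)} = -4 + \frac{1}{2 \left(150 + Q\right)}$)
$Y{\left(V \right)} = 5$ ($Y{\left(V \right)} = 5 + 0 \cdot 3 = 5 + 0 = 5$)
$\frac{Y^{2}{\left(h \right)} + o{\left(-46 \right)}}{x{\left(-98,-194 \right)} + 16386} = \frac{5^{2} + \frac{-1199 - -368}{2 \left(150 - 46\right)}}{-23 + 16386} = \frac{25 + \frac{-1199 + 368}{2 \cdot 104}}{16363} = \left(25 + \frac{1}{2} \cdot \frac{1}{104} \left(-831\right)\right) \frac{1}{16363} = \left(25 - \frac{831}{208}\right) \frac{1}{16363} = \frac{4369}{208} \cdot \frac{1}{16363} = \frac{4369}{3403504}$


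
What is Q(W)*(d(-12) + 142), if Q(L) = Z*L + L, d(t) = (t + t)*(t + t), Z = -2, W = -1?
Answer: 718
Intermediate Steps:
d(t) = 4*t² (d(t) = (2*t)*(2*t) = 4*t²)
Q(L) = -L (Q(L) = -2*L + L = -L)
Q(W)*(d(-12) + 142) = (-1*(-1))*(4*(-12)² + 142) = 1*(4*144 + 142) = 1*(576 + 142) = 1*718 = 718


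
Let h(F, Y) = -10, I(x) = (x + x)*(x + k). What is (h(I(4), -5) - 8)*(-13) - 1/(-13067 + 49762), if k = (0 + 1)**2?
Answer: 8586629/36695 ≈ 234.00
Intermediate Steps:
k = 1 (k = 1**2 = 1)
I(x) = 2*x*(1 + x) (I(x) = (x + x)*(x + 1) = (2*x)*(1 + x) = 2*x*(1 + x))
(h(I(4), -5) - 8)*(-13) - 1/(-13067 + 49762) = (-10 - 8)*(-13) - 1/(-13067 + 49762) = -18*(-13) - 1/36695 = 234 - 1*1/36695 = 234 - 1/36695 = 8586629/36695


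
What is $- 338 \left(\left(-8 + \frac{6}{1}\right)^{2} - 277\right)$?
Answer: $92274$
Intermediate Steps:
$- 338 \left(\left(-8 + \frac{6}{1}\right)^{2} - 277\right) = - 338 \left(\left(-8 + 6 \cdot 1\right)^{2} - 277\right) = - 338 \left(\left(-8 + 6\right)^{2} - 277\right) = - 338 \left(\left(-2\right)^{2} - 277\right) = - 338 \left(4 - 277\right) = \left(-338\right) \left(-273\right) = 92274$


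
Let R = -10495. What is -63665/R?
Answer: 12733/2099 ≈ 6.0662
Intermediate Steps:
-63665/R = -63665/(-10495) = -63665*(-1/10495) = 12733/2099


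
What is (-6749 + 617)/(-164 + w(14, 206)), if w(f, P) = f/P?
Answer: 631596/16885 ≈ 37.406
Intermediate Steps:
(-6749 + 617)/(-164 + w(14, 206)) = (-6749 + 617)/(-164 + 14/206) = -6132/(-164 + 14*(1/206)) = -6132/(-164 + 7/103) = -6132/(-16885/103) = -6132*(-103/16885) = 631596/16885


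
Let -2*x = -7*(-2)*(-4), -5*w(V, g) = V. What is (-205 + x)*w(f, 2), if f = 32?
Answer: 5664/5 ≈ 1132.8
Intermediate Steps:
w(V, g) = -V/5
x = 28 (x = -(-7*(-2))*(-4)/2 = -7*(-4) = -½*(-56) = 28)
(-205 + x)*w(f, 2) = (-205 + 28)*(-⅕*32) = -177*(-32/5) = 5664/5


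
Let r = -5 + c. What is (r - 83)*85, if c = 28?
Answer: -5100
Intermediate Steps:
r = 23 (r = -5 + 28 = 23)
(r - 83)*85 = (23 - 83)*85 = -60*85 = -5100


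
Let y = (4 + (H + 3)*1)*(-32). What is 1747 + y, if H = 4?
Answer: 1395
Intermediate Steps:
y = -352 (y = (4 + (4 + 3)*1)*(-32) = (4 + 7*1)*(-32) = (4 + 7)*(-32) = 11*(-32) = -352)
1747 + y = 1747 - 352 = 1395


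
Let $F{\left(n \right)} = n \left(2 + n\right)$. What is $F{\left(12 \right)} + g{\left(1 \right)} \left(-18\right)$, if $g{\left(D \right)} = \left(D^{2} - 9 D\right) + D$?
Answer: $294$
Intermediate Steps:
$g{\left(D \right)} = D^{2} - 8 D$
$F{\left(12 \right)} + g{\left(1 \right)} \left(-18\right) = 12 \left(2 + 12\right) + 1 \left(-8 + 1\right) \left(-18\right) = 12 \cdot 14 + 1 \left(-7\right) \left(-18\right) = 168 - -126 = 168 + 126 = 294$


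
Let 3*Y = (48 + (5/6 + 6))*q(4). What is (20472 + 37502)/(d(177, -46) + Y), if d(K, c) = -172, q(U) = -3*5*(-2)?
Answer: 173922/1129 ≈ 154.05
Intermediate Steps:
q(U) = 30 (q(U) = -15*(-2) = 30)
Y = 1645/3 (Y = ((48 + (5/6 + 6))*30)/3 = ((48 + 41/6)*30)/3 = ((329/6)*30)/3 = (1/3)*1645 = 1645/3 ≈ 548.33)
(20472 + 37502)/(d(177, -46) + Y) = (20472 + 37502)/(-172 + 1645/3) = 57974/(1129/3) = 57974*(3/1129) = 173922/1129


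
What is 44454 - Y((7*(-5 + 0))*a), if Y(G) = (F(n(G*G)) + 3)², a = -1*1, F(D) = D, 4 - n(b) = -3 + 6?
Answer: 44438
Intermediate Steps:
n(b) = 1 (n(b) = 4 - (-3 + 6) = 4 - 1*3 = 4 - 3 = 1)
a = -1
Y(G) = 16 (Y(G) = (1 + 3)² = 4² = 16)
44454 - Y((7*(-5 + 0))*a) = 44454 - 1*16 = 44454 - 16 = 44438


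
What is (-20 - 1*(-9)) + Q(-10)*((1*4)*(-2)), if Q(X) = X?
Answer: 69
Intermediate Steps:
(-20 - 1*(-9)) + Q(-10)*((1*4)*(-2)) = (-20 - 1*(-9)) - 10*1*4*(-2) = (-20 + 9) - 40*(-2) = -11 - 10*(-8) = -11 + 80 = 69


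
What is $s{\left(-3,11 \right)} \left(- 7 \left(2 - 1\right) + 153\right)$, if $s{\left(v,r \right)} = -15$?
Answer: $-2190$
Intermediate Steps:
$s{\left(-3,11 \right)} \left(- 7 \left(2 - 1\right) + 153\right) = - 15 \left(- 7 \left(2 - 1\right) + 153\right) = - 15 \left(\left(-7\right) 1 + 153\right) = - 15 \left(-7 + 153\right) = \left(-15\right) 146 = -2190$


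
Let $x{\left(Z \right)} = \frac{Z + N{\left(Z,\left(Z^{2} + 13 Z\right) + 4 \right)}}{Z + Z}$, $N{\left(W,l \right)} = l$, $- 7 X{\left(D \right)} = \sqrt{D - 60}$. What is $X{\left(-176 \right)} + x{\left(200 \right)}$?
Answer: $\frac{10701}{100} - \frac{2 i \sqrt{59}}{7} \approx 107.01 - 2.1946 i$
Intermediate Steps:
$X{\left(D \right)} = - \frac{\sqrt{-60 + D}}{7}$ ($X{\left(D \right)} = - \frac{\sqrt{D - 60}}{7} = - \frac{\sqrt{-60 + D}}{7}$)
$x{\left(Z \right)} = \frac{4 + Z^{2} + 14 Z}{2 Z}$ ($x{\left(Z \right)} = \frac{Z + \left(\left(Z^{2} + 13 Z\right) + 4\right)}{Z + Z} = \frac{Z + \left(4 + Z^{2} + 13 Z\right)}{2 Z} = \left(4 + Z^{2} + 14 Z\right) \frac{1}{2 Z} = \frac{4 + Z^{2} + 14 Z}{2 Z}$)
$X{\left(-176 \right)} + x{\left(200 \right)} = - \frac{\sqrt{-60 - 176}}{7} + \left(7 + \frac{1}{2} \cdot 200 + \frac{2}{200}\right) = - \frac{\sqrt{-236}}{7} + \left(7 + 100 + 2 \cdot \frac{1}{200}\right) = - \frac{2 i \sqrt{59}}{7} + \left(7 + 100 + \frac{1}{100}\right) = - \frac{2 i \sqrt{59}}{7} + \frac{10701}{100} = \frac{10701}{100} - \frac{2 i \sqrt{59}}{7}$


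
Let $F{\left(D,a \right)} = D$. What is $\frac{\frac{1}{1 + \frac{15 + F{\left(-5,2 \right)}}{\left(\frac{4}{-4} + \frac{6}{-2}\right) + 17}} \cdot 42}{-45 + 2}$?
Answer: $- \frac{546}{989} \approx -0.55207$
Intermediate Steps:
$\frac{\frac{1}{1 + \frac{15 + F{\left(-5,2 \right)}}{\left(\frac{4}{-4} + \frac{6}{-2}\right) + 17}} \cdot 42}{-45 + 2} = \frac{\frac{1}{1 + \frac{15 - 5}{\left(\frac{4}{-4} + \frac{6}{-2}\right) + 17}} \cdot 42}{-45 + 2} = \frac{\frac{1}{1 + \frac{10}{\left(4 \left(- \frac{1}{4}\right) + 6 \left(- \frac{1}{2}\right)\right) + 17}} \cdot 42}{-43} = \frac{1}{1 + \frac{10}{\left(-1 - 3\right) + 17}} \cdot 42 \left(- \frac{1}{43}\right) = \frac{1}{1 + \frac{10}{-4 + 17}} \cdot 42 \left(- \frac{1}{43}\right) = \frac{1}{1 + \frac{10}{13}} \cdot 42 \left(- \frac{1}{43}\right) = \frac{1}{\frac{23}{13}} \cdot 42 \left(- \frac{1}{43}\right) = \frac{13}{23} \cdot 42 \left(- \frac{1}{43}\right) = \frac{546}{23} \left(- \frac{1}{43}\right) = - \frac{546}{989}$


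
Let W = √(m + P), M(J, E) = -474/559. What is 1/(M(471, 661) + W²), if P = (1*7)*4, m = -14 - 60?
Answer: -559/26188 ≈ -0.021346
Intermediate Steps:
m = -74
M(J, E) = -474/559 (M(J, E) = -474*1/559 = -474/559)
P = 28 (P = 7*4 = 28)
W = I*√46 (W = √(-74 + 28) = √(-46) = I*√46 ≈ 6.7823*I)
1/(M(471, 661) + W²) = 1/(-474/559 + (I*√46)²) = 1/(-474/559 - 46) = 1/(-26188/559) = -559/26188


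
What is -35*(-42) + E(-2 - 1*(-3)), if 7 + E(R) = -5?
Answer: 1458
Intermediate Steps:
E(R) = -12 (E(R) = -7 - 5 = -12)
-35*(-42) + E(-2 - 1*(-3)) = -35*(-42) - 12 = 1470 - 12 = 1458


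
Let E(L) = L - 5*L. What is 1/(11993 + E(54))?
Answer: 1/11777 ≈ 8.4911e-5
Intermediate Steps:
E(L) = -4*L
1/(11993 + E(54)) = 1/(11993 - 4*54) = 1/(11993 - 216) = 1/11777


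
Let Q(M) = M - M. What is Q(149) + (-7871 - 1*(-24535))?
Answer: 16664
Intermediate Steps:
Q(M) = 0
Q(149) + (-7871 - 1*(-24535)) = 0 + (-7871 - 1*(-24535)) = 0 + (-7871 + 24535) = 0 + 16664 = 16664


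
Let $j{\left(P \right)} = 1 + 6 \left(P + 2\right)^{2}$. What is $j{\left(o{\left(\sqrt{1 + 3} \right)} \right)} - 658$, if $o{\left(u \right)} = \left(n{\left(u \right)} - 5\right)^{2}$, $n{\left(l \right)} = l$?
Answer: $69$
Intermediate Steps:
$o{\left(u \right)} = \left(-5 + u\right)^{2}$ ($o{\left(u \right)} = \left(u - 5\right)^{2} = \left(-5 + u\right)^{2}$)
$j{\left(P \right)} = 1 + 6 \left(2 + P\right)^{2}$
$j{\left(o{\left(\sqrt{1 + 3} \right)} \right)} - 658 = \left(1 + 6 \left(2 + \left(-5 + \sqrt{1 + 3}\right)^{2}\right)^{2}\right) - 658 = \left(1 + 6 \left(2 + \left(-5 + \sqrt{4}\right)^{2}\right)^{2}\right) - 658 = \left(1 + 6 \left(2 + \left(-5 + 2\right)^{2}\right)^{2}\right) - 658 = \left(1 + 6 \left(2 + \left(-3\right)^{2}\right)^{2}\right) - 658 = \left(1 + 6 \left(2 + 9\right)^{2}\right) - 658 = \left(1 + 6 \cdot 11^{2}\right) - 658 = \left(1 + 6 \cdot 121\right) - 658 = \left(1 + 726\right) - 658 = 727 - 658 = 69$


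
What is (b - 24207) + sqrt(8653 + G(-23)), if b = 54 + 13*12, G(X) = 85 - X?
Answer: -23997 + sqrt(8761) ≈ -23903.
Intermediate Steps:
b = 210 (b = 54 + 156 = 210)
(b - 24207) + sqrt(8653 + G(-23)) = (210 - 24207) + sqrt(8653 + (85 - 1*(-23))) = -23997 + sqrt(8653 + (85 + 23)) = -23997 + sqrt(8653 + 108) = -23997 + sqrt(8761)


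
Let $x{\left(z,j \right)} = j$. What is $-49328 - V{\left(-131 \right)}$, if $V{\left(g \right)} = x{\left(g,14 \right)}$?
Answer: $-49342$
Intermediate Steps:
$V{\left(g \right)} = 14$
$-49328 - V{\left(-131 \right)} = -49328 - 14 = -49342$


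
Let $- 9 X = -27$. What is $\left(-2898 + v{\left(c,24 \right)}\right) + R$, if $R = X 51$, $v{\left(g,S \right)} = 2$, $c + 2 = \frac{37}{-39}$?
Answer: $-2743$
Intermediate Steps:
$c = - \frac{115}{39}$ ($c = -2 + \frac{37}{-39} = -2 + 37 \left(- \frac{1}{39}\right) = -2 - \frac{37}{39} = - \frac{115}{39} \approx -2.9487$)
$X = 3$ ($X = \left(- \frac{1}{9}\right) \left(-27\right) = 3$)
$R = 153$ ($R = 3 \cdot 51 = 153$)
$\left(-2898 + v{\left(c,24 \right)}\right) + R = \left(-2898 + 2\right) + 153 = -2896 + 153 = -2743$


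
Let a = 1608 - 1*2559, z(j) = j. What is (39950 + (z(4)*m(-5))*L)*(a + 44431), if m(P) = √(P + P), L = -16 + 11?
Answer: 1737026000 - 869600*I*√10 ≈ 1.737e+9 - 2.7499e+6*I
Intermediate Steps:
L = -5
m(P) = √2*√P (m(P) = √(2*P) = √2*√P)
a = -951 (a = 1608 - 2559 = -951)
(39950 + (z(4)*m(-5))*L)*(a + 44431) = (39950 + (4*(√2*√(-5)))*(-5))*(-951 + 44431) = (39950 + (4*(√2*(I*√5)))*(-5))*43480 = (39950 + (4*(I*√10))*(-5))*43480 = (39950 + (4*I*√10)*(-5))*43480 = (39950 - 20*I*√10)*43480 = 1737026000 - 869600*I*√10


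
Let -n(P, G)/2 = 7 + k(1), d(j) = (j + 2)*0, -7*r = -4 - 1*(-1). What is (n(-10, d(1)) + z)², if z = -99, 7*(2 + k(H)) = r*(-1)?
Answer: 28462225/2401 ≈ 11854.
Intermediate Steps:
r = 3/7 (r = -(-4 - 1*(-1))/7 = -(-4 + 1)/7 = -⅐*(-3) = 3/7 ≈ 0.42857)
k(H) = -101/49 (k(H) = -2 + ((3/7)*(-1))/7 = -2 + (⅐)*(-3/7) = -2 - 3/49 = -101/49)
d(j) = 0 (d(j) = (2 + j)*0 = 0)
n(P, G) = -484/49 (n(P, G) = -2*(7 - 101/49) = -2*242/49 = -484/49)
(n(-10, d(1)) + z)² = (-484/49 - 99)² = (-5335/49)² = 28462225/2401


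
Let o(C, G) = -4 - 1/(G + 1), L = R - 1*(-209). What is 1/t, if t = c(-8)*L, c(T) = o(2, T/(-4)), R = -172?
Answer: -3/481 ≈ -0.0062370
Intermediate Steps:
L = 37 (L = -172 - 1*(-209) = -172 + 209 = 37)
o(C, G) = -4 - 1/(1 + G)
c(T) = (-5 + T)/(1 - T/4) (c(T) = (-5 - 4*T/(-4))/(1 + T/(-4)) = (-5 - 4*T*(-1)/4)/(1 + T*(-1/4)) = (-5 - (-1)*T)/(1 - T/4) = (-5 + T)/(1 - T/4))
t = -481/3 (t = (4*(5 - 1*(-8))/(-4 - 8))*37 = (4*(5 + 8)/(-12))*37 = (4*(-1/12)*13)*37 = -13/3*37 = -481/3 ≈ -160.33)
1/t = 1/(-481/3) = -3/481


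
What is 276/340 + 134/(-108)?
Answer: -1969/4590 ≈ -0.42898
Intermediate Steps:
276/340 + 134/(-108) = 276*(1/340) + 134*(-1/108) = 69/85 - 67/54 = -1969/4590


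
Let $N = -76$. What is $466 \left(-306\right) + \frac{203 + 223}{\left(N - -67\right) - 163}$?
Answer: $- \frac{12263469}{86} \approx -1.426 \cdot 10^{5}$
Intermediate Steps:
$466 \left(-306\right) + \frac{203 + 223}{\left(N - -67\right) - 163} = 466 \left(-306\right) + \frac{203 + 223}{\left(-76 - -67\right) - 163} = -142596 + \frac{426}{\left(-76 + 67\right) - 163} = -142596 + \frac{426}{-9 - 163} = -142596 + \frac{426}{-172} = -142596 + 426 \left(- \frac{1}{172}\right) = -142596 - \frac{213}{86} = - \frac{12263469}{86}$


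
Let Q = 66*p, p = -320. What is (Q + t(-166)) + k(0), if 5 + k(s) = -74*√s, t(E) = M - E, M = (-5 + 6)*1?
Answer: -20958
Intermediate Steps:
M = 1 (M = 1*1 = 1)
Q = -21120 (Q = 66*(-320) = -21120)
t(E) = 1 - E
k(s) = -5 - 74*√s
(Q + t(-166)) + k(0) = (-21120 + (1 - 1*(-166))) + (-5 - 74*√0) = (-21120 + (1 + 166)) + (-5 - 74*0) = (-21120 + 167) + (-5 + 0) = -20953 - 5 = -20958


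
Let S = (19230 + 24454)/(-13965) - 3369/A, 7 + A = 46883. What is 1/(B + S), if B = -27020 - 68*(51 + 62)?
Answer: -654623340/22720143170629 ≈ -2.8812e-5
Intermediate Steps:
A = 46876 (A = -7 + 46883 = 46876)
B = -34704 (B = -27020 - 68*113 = -27020 - 7684 = -34704)
S = -2094779269/654623340 (S = (19230 + 24454)/(-13965) - 3369/46876 = 43684*(-1/13965) - 3369*1/46876 = -43684/13965 - 3369/46876 = -2094779269/654623340 ≈ -3.2000)
1/(B + S) = 1/(-34704 - 2094779269/654623340) = 1/(-22720143170629/654623340) = -654623340/22720143170629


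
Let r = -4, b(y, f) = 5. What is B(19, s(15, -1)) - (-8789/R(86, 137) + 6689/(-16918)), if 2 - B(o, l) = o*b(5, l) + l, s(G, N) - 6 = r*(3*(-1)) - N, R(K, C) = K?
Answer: -3421655/363737 ≈ -9.4070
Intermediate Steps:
s(G, N) = 18 - N (s(G, N) = 6 + (-12*(-1) - N) = 6 + (-4*(-3) - N) = 6 + (12 - N) = 18 - N)
B(o, l) = 2 - l - 5*o (B(o, l) = 2 - (o*5 + l) = 2 - (5*o + l) = 2 - (l + 5*o) = 2 + (-l - 5*o) = 2 - l - 5*o)
B(19, s(15, -1)) - (-8789/R(86, 137) + 6689/(-16918)) = (2 - (18 - 1*(-1)) - 5*19) - (-8789/86 + 6689/(-16918)) = (2 - (18 + 1) - 95) - (-8789*1/86 + 6689*(-1/16918)) = (2 - 1*19 - 95) - (-8789/86 - 6689/16918) = (2 - 19 - 95) - 1*(-37316889/363737) = -112 + 37316889/363737 = -3421655/363737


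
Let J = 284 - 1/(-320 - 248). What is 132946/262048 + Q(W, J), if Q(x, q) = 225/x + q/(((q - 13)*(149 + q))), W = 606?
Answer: 441394827826186981/500991864407656720 ≈ 0.88104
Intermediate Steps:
J = 161313/568 (J = 284 - 1/(-568) = 284 - 1*(-1/568) = 284 + 1/568 = 161313/568 ≈ 284.00)
Q(x, q) = 225/x + q/((-13 + q)*(149 + q)) (Q(x, q) = 225/x + q/(((-13 + q)*(149 + q))) = 225/x + q*(1/((-13 + q)*(149 + q))) = 225/x + q/((-13 + q)*(149 + q)))
132946/262048 + Q(W, J) = 132946/262048 + (-435825 + 225*(161313/568)**2 + 30600*(161313/568) + (161313/568)*606)/(606*(-1937 + (161313/568)**2 + 136*(161313/568))) = 132946*(1/262048) + (-435825 + 225*(26021883969/322624) + 617022225/71 + 48877839/284)/(606*(-1937 + 26021883969/322624 + 2742321/71)) = 66473/131024 + (-435825 + 5854923893025/322624 + 617022225/71 + 48877839/284)/(606*(37858067905/322624)) = 66473/131024 + (1/606)*(322624/37858067905)*(8573590503729/322624) = 66473/131024 + 2857863501243/7647329716810 = 441394827826186981/500991864407656720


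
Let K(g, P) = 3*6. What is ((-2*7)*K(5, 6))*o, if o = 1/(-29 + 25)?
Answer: 63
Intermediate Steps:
K(g, P) = 18
o = -1/4 (o = 1/(-4) = -1/4 ≈ -0.25000)
((-2*7)*K(5, 6))*o = (-2*7*18)*(-1/4) = -14*18*(-1/4) = -252*(-1/4) = 63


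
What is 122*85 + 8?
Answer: 10378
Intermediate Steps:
122*85 + 8 = 10370 + 8 = 10378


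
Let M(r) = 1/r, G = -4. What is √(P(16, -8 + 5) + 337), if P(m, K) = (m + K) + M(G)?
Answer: √1399/2 ≈ 18.702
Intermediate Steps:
P(m, K) = -¼ + K + m (P(m, K) = (m + K) + 1/(-4) = (K + m) - ¼ = -¼ + K + m)
√(P(16, -8 + 5) + 337) = √((-¼ + (-8 + 5) + 16) + 337) = √((-¼ - 3 + 16) + 337) = √(51/4 + 337) = √(1399/4) = √1399/2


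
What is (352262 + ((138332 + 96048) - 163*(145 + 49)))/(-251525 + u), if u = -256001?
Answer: -277510/253763 ≈ -1.0936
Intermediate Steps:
(352262 + ((138332 + 96048) - 163*(145 + 49)))/(-251525 + u) = (352262 + ((138332 + 96048) - 163*(145 + 49)))/(-251525 - 256001) = (352262 + (234380 - 163*194))/(-507526) = (352262 + (234380 - 31622))*(-1/507526) = (352262 + 202758)*(-1/507526) = 555020*(-1/507526) = -277510/253763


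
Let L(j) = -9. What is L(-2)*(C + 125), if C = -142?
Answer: 153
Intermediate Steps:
L(-2)*(C + 125) = -9*(-142 + 125) = -9*(-17) = 153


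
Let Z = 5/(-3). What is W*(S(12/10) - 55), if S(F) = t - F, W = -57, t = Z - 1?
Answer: 16777/5 ≈ 3355.4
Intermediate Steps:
Z = -5/3 (Z = 5*(-1/3) = -5/3 ≈ -1.6667)
t = -8/3 (t = -5/3 - 1 = -8/3 ≈ -2.6667)
S(F) = -8/3 - F
W*(S(12/10) - 55) = -57*((-8/3 - 12/10) - 55) = -57*((-8/3 - 1*6/5) - 55) = -57*((-8/3 - 6/5) - 55) = -57*(-58/15 - 55) = -57*(-883/15) = 16777/5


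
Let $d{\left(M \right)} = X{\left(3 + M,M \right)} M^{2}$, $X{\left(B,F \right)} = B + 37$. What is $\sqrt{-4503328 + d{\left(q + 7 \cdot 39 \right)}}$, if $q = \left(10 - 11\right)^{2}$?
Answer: $2 \sqrt{4767634} \approx 4367.0$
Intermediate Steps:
$q = 1$ ($q = \left(-1\right)^{2} = 1$)
$X{\left(B,F \right)} = 37 + B$
$d{\left(M \right)} = M^{2} \left(40 + M\right)$ ($d{\left(M \right)} = \left(37 + \left(3 + M\right)\right) M^{2} = \left(40 + M\right) M^{2} = M^{2} \left(40 + M\right)$)
$\sqrt{-4503328 + d{\left(q + 7 \cdot 39 \right)}} = \sqrt{-4503328 + \left(1 + 7 \cdot 39\right)^{2} \left(40 + \left(1 + 7 \cdot 39\right)\right)} = \sqrt{-4503328 + \left(1 + 273\right)^{2} \left(40 + \left(1 + 273\right)\right)} = \sqrt{-4503328 + 274^{2} \left(40 + 274\right)} = \sqrt{-4503328 + 75076 \cdot 314} = \sqrt{-4503328 + 23573864} = \sqrt{19070536} = 2 \sqrt{4767634}$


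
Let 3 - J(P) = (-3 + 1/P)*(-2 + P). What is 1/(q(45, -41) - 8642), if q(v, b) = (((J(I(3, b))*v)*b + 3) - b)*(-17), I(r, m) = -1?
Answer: -1/291675 ≈ -3.4285e-6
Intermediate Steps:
J(P) = 3 - (-3 + 1/P)*(-2 + P)
q(v, b) = -51 + 17*b + 153*b*v (q(v, b) = ((((-4 + 2/(-1) + 3*(-1))*v)*b + 3) - b)*(-17) = ((((-4 + 2*(-1) - 3)*v)*b + 3) - b)*(-17) = ((((-4 - 2 - 3)*v)*b + 3) - b)*(-17) = (((-9*v)*b + 3) - b)*(-17) = ((-9*b*v + 3) - b)*(-17) = ((3 - 9*b*v) - b)*(-17) = (3 - b - 9*b*v)*(-17) = -51 + 17*b + 153*b*v)
1/(q(45, -41) - 8642) = 1/((-51 + 17*(-41) + 153*(-41)*45) - 8642) = 1/((-51 - 697 - 282285) - 8642) = 1/(-283033 - 8642) = 1/(-291675) = -1/291675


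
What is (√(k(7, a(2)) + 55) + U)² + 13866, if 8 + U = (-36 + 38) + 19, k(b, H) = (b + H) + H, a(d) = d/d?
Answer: 14307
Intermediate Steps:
a(d) = 1
k(b, H) = b + 2*H (k(b, H) = (H + b) + H = b + 2*H)
U = 13 (U = -8 + ((-36 + 38) + 19) = -8 + (2 + 19) = -8 + 21 = 13)
(√(k(7, a(2)) + 55) + U)² + 13866 = (√((7 + 2*1) + 55) + 13)² + 13866 = (√((7 + 2) + 55) + 13)² + 13866 = (√(9 + 55) + 13)² + 13866 = (√64 + 13)² + 13866 = (8 + 13)² + 13866 = 21² + 13866 = 441 + 13866 = 14307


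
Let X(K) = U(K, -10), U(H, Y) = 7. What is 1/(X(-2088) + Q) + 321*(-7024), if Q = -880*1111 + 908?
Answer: -2202315952561/976765 ≈ -2.2547e+6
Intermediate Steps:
X(K) = 7
Q = -976772 (Q = -977680 + 908 = -976772)
1/(X(-2088) + Q) + 321*(-7024) = 1/(7 - 976772) + 321*(-7024) = 1/(-976765) - 2254704 = -1/976765 - 2254704 = -2202315952561/976765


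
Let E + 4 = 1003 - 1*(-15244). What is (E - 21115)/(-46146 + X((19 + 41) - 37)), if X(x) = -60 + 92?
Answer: 2436/23057 ≈ 0.10565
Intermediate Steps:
X(x) = 32
E = 16243 (E = -4 + (1003 - 1*(-15244)) = -4 + (1003 + 15244) = -4 + 16247 = 16243)
(E - 21115)/(-46146 + X((19 + 41) - 37)) = (16243 - 21115)/(-46146 + 32) = -4872/(-46114) = -4872*(-1/46114) = 2436/23057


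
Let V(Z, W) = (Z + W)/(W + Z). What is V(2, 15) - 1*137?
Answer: -136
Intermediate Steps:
V(Z, W) = 1 (V(Z, W) = (W + Z)/(W + Z) = 1)
V(2, 15) - 1*137 = 1 - 1*137 = 1 - 137 = -136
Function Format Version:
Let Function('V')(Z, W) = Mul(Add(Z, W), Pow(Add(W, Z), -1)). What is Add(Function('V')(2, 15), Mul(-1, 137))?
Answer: -136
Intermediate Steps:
Function('V')(Z, W) = 1 (Function('V')(Z, W) = Mul(Add(W, Z), Pow(Add(W, Z), -1)) = 1)
Add(Function('V')(2, 15), Mul(-1, 137)) = Add(1, Mul(-1, 137)) = Add(1, -137) = -136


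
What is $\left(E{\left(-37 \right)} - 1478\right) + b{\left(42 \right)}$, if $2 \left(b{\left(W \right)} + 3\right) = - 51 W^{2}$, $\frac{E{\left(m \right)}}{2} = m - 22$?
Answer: $-46581$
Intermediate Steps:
$E{\left(m \right)} = -44 + 2 m$ ($E{\left(m \right)} = 2 \left(m - 22\right) = 2 \left(-22 + m\right) = -44 + 2 m$)
$b{\left(W \right)} = -3 - \frac{51 W^{2}}{2}$ ($b{\left(W \right)} = -3 + \frac{\left(-51\right) W^{2}}{2} = -3 - \frac{51 W^{2}}{2}$)
$\left(E{\left(-37 \right)} - 1478\right) + b{\left(42 \right)} = \left(\left(-44 + 2 \left(-37\right)\right) - 1478\right) - \left(3 + \frac{51 \cdot 42^{2}}{2}\right) = \left(\left(-44 - 74\right) - 1478\right) - 44985 = \left(-118 - 1478\right) - 44985 = -1596 - 44985 = -46581$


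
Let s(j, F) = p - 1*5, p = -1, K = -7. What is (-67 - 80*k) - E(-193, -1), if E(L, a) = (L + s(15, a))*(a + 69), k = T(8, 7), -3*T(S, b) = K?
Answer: 39835/3 ≈ 13278.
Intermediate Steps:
T(S, b) = 7/3 (T(S, b) = -1/3*(-7) = 7/3)
k = 7/3 ≈ 2.3333
s(j, F) = -6 (s(j, F) = -1 - 1*5 = -1 - 5 = -6)
E(L, a) = (-6 + L)*(69 + a) (E(L, a) = (L - 6)*(a + 69) = (-6 + L)*(69 + a))
(-67 - 80*k) - E(-193, -1) = (-67 - 80*7/3) - (-414 - 6*(-1) + 69*(-193) - 193*(-1)) = (-67 - 560/3) - (-414 + 6 - 13317 + 193) = -761/3 - 1*(-13532) = -761/3 + 13532 = 39835/3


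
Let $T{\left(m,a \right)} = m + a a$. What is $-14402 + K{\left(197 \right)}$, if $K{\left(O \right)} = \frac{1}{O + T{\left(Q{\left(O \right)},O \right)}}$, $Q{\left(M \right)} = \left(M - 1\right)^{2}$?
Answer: $- \frac{1115031643}{77422} \approx -14402.0$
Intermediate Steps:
$Q{\left(M \right)} = \left(-1 + M\right)^{2}$
$T{\left(m,a \right)} = m + a^{2}$
$K{\left(O \right)} = \frac{1}{O + O^{2} + \left(-1 + O\right)^{2}}$ ($K{\left(O \right)} = \frac{1}{O + \left(\left(-1 + O\right)^{2} + O^{2}\right)} = \frac{1}{O + \left(O^{2} + \left(-1 + O\right)^{2}\right)} = \frac{1}{O + O^{2} + \left(-1 + O\right)^{2}}$)
$-14402 + K{\left(197 \right)} = -14402 + \frac{1}{1 - 197 + 2 \cdot 197^{2}} = -14402 + \frac{1}{1 - 197 + 2 \cdot 38809} = -14402 + \frac{1}{1 - 197 + 77618} = -14402 + \frac{1}{77422} = - \frac{1115031643}{77422}$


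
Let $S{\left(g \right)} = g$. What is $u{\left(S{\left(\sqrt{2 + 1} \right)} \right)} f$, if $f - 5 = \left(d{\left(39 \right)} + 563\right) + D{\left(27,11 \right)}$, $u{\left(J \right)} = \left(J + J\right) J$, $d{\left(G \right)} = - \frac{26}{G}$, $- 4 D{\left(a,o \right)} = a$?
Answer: $\frac{6727}{2} \approx 3363.5$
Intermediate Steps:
$D{\left(a,o \right)} = - \frac{a}{4}$
$u{\left(J \right)} = 2 J^{2}$ ($u{\left(J \right)} = 2 J J = 2 J^{2}$)
$f = \frac{6727}{12}$ ($f = 5 + \left(\left(- \frac{26}{39} + 563\right) - \frac{27}{4}\right) = 5 + \left(\left(\left(-26\right) \frac{1}{39} + 563\right) - \frac{27}{4}\right) = 5 + \left(\left(- \frac{2}{3} + 563\right) - \frac{27}{4}\right) = 5 + \left(\frac{1687}{3} - \frac{27}{4}\right) = 5 + \frac{6667}{12} = \frac{6727}{12} \approx 560.58$)
$u{\left(S{\left(\sqrt{2 + 1} \right)} \right)} f = 2 \left(\sqrt{2 + 1}\right)^{2} \cdot \frac{6727}{12} = 2 \left(\sqrt{3}\right)^{2} \cdot \frac{6727}{12} = 2 \cdot 3 \cdot \frac{6727}{12} = 6 \cdot \frac{6727}{12} = \frac{6727}{2}$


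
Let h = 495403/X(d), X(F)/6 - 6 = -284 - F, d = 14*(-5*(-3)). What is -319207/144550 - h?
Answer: 5048276111/30231600 ≈ 166.99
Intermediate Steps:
d = 210 (d = 14*15 = 210)
X(F) = -1668 - 6*F (X(F) = 36 + 6*(-284 - F) = 36 + (-1704 - 6*F) = -1668 - 6*F)
h = -495403/2928 (h = 495403/(-1668 - 6*210) = 495403/(-1668 - 1260) = 495403/(-2928) = 495403*(-1/2928) = -495403/2928 ≈ -169.20)
-319207/144550 - h = -319207/144550 - 1*(-495403/2928) = -319207*1/144550 + 495403/2928 = -45601/20650 + 495403/2928 = 5048276111/30231600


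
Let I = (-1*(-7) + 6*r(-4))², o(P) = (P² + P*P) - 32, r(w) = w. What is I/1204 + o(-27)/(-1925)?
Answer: -165797/331100 ≈ -0.50075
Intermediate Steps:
o(P) = -32 + 2*P² (o(P) = (P² + P²) - 32 = 2*P² - 32 = -32 + 2*P²)
I = 289 (I = (-1*(-7) + 6*(-4))² = (7 - 24)² = (-17)² = 289)
I/1204 + o(-27)/(-1925) = 289/1204 + (-32 + 2*(-27)²)/(-1925) = 289*(1/1204) + (-32 + 2*729)*(-1/1925) = 289/1204 + (-32 + 1458)*(-1/1925) = 289/1204 + 1426*(-1/1925) = 289/1204 - 1426/1925 = -165797/331100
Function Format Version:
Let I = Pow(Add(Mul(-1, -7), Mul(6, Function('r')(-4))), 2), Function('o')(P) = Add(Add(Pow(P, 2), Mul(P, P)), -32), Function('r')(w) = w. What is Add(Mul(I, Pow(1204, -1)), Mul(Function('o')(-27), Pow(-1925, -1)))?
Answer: Rational(-165797, 331100) ≈ -0.50075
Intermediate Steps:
Function('o')(P) = Add(-32, Mul(2, Pow(P, 2))) (Function('o')(P) = Add(Add(Pow(P, 2), Pow(P, 2)), -32) = Add(Mul(2, Pow(P, 2)), -32) = Add(-32, Mul(2, Pow(P, 2))))
I = 289 (I = Pow(Add(Mul(-1, -7), Mul(6, -4)), 2) = Pow(Add(7, -24), 2) = Pow(-17, 2) = 289)
Add(Mul(I, Pow(1204, -1)), Mul(Function('o')(-27), Pow(-1925, -1))) = Add(Mul(289, Pow(1204, -1)), Mul(Add(-32, Mul(2, Pow(-27, 2))), Pow(-1925, -1))) = Add(Mul(289, Rational(1, 1204)), Mul(Add(-32, Mul(2, 729)), Rational(-1, 1925))) = Add(Rational(289, 1204), Mul(Add(-32, 1458), Rational(-1, 1925))) = Add(Rational(289, 1204), Mul(1426, Rational(-1, 1925))) = Add(Rational(289, 1204), Rational(-1426, 1925)) = Rational(-165797, 331100)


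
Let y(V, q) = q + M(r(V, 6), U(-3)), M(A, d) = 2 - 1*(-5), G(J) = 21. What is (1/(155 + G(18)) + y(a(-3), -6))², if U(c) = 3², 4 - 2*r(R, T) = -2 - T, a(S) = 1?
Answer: 31329/30976 ≈ 1.0114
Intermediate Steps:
r(R, T) = 3 + T/2 (r(R, T) = 2 - (-2 - T)/2 = 2 + (1 + T/2) = 3 + T/2)
U(c) = 9
M(A, d) = 7 (M(A, d) = 2 + 5 = 7)
y(V, q) = 7 + q (y(V, q) = q + 7 = 7 + q)
(1/(155 + G(18)) + y(a(-3), -6))² = (1/(155 + 21) + (7 - 6))² = (1/176 + 1)² = (177/176)² = 31329/30976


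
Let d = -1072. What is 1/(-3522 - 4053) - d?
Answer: 8120399/7575 ≈ 1072.0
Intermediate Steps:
1/(-3522 - 4053) - d = 1/(-3522 - 4053) - 1*(-1072) = 1/(-7575) + 1072 = -1/7575 + 1072 = 8120399/7575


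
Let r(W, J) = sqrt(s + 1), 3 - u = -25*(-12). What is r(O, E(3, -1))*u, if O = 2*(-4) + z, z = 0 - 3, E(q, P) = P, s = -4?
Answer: -297*I*sqrt(3) ≈ -514.42*I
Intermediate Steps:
z = -3
u = -297 (u = 3 - (-25)*(-12) = 3 - 1*300 = 3 - 300 = -297)
O = -11 (O = 2*(-4) - 3 = -8 - 3 = -11)
r(W, J) = I*sqrt(3) (r(W, J) = sqrt(-4 + 1) = sqrt(-3) = I*sqrt(3))
r(O, E(3, -1))*u = (I*sqrt(3))*(-297) = -297*I*sqrt(3)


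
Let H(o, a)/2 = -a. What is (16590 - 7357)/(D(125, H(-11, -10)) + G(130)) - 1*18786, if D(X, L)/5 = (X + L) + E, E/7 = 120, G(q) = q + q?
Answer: -97396177/5185 ≈ -18784.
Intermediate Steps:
G(q) = 2*q
H(o, a) = -2*a (H(o, a) = 2*(-a) = -2*a)
E = 840 (E = 7*120 = 840)
D(X, L) = 4200 + 5*L + 5*X (D(X, L) = 5*((X + L) + 840) = 5*((L + X) + 840) = 5*(840 + L + X) = 4200 + 5*L + 5*X)
(16590 - 7357)/(D(125, H(-11, -10)) + G(130)) - 1*18786 = (16590 - 7357)/((4200 + 5*(-2*(-10)) + 5*125) + 2*130) - 1*18786 = 9233/((4200 + 5*20 + 625) + 260) - 18786 = 9233/((4200 + 100 + 625) + 260) - 18786 = 9233/(4925 + 260) - 18786 = 9233/5185 - 18786 = -97396177/5185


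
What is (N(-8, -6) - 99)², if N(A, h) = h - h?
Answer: 9801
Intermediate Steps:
N(A, h) = 0
(N(-8, -6) - 99)² = (0 - 99)² = (-99)² = 9801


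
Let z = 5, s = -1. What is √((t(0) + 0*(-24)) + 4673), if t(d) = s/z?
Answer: 6*√3245/5 ≈ 68.358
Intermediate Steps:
t(d) = -⅕ (t(d) = -1/5 = -1*⅕ = -⅕)
√((t(0) + 0*(-24)) + 4673) = √((-⅕ + 0*(-24)) + 4673) = √((-⅕ + 0) + 4673) = √(-⅕ + 4673) = √(23364/5) = 6*√3245/5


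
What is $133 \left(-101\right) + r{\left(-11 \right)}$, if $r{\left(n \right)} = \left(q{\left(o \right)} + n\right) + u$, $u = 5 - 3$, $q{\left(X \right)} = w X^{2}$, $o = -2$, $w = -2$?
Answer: $-13450$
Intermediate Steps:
$q{\left(X \right)} = - 2 X^{2}$
$u = 2$
$r{\left(n \right)} = -6 + n$ ($r{\left(n \right)} = \left(- 2 \left(-2\right)^{2} + n\right) + 2 = \left(\left(-2\right) 4 + n\right) + 2 = \left(-8 + n\right) + 2 = -6 + n$)
$133 \left(-101\right) + r{\left(-11 \right)} = 133 \left(-101\right) - 17 = -13433 - 17 = -13450$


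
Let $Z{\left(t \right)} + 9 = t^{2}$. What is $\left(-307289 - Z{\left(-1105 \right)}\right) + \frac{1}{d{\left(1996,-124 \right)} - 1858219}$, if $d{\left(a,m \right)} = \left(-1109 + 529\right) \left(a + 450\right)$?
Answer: $- \frac{5008101126196}{3276899} \approx -1.5283 \cdot 10^{6}$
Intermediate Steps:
$Z{\left(t \right)} = -9 + t^{2}$
$d{\left(a,m \right)} = -261000 - 580 a$ ($d{\left(a,m \right)} = - 580 \left(450 + a\right) = -261000 - 580 a$)
$\left(-307289 - Z{\left(-1105 \right)}\right) + \frac{1}{d{\left(1996,-124 \right)} - 1858219} = \left(-307289 - \left(-9 + \left(-1105\right)^{2}\right)\right) + \frac{1}{\left(-261000 - 1157680\right) - 1858219} = \left(-307289 - \left(-9 + 1221025\right)\right) + \frac{1}{\left(-261000 - 1157680\right) - 1858219} = \left(-307289 - 1221016\right) + \frac{1}{-1418680 - 1858219} = \left(-307289 - 1221016\right) + \frac{1}{-3276899} = -1528305 - \frac{1}{3276899} = - \frac{5008101126196}{3276899}$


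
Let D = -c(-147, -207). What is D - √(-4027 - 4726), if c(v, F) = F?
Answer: 207 - I*√8753 ≈ 207.0 - 93.557*I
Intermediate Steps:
D = 207 (D = -1*(-207) = 207)
D - √(-4027 - 4726) = 207 - √(-4027 - 4726) = 207 - √(-8753) = 207 - I*√8753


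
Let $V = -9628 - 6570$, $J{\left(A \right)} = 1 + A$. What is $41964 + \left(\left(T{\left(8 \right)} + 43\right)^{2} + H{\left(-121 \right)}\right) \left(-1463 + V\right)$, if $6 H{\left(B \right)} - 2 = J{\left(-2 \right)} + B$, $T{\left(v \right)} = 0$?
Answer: $-32260005$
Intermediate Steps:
$H{\left(B \right)} = \frac{1}{6} + \frac{B}{6}$ ($H{\left(B \right)} = \frac{1}{3} + \frac{\left(1 - 2\right) + B}{6} = \frac{1}{3} + \frac{-1 + B}{6} = \frac{1}{3} + \left(- \frac{1}{6} + \frac{B}{6}\right) = \frac{1}{6} + \frac{B}{6}$)
$V = -16198$ ($V = -9628 - 6570 = -16198$)
$41964 + \left(\left(T{\left(8 \right)} + 43\right)^{2} + H{\left(-121 \right)}\right) \left(-1463 + V\right) = 41964 + \left(\left(0 + 43\right)^{2} + \left(\frac{1}{6} + \frac{1}{6} \left(-121\right)\right)\right) \left(-1463 - 16198\right) = 41964 + \left(43^{2} + \left(\frac{1}{6} - \frac{121}{6}\right)\right) \left(-17661\right) = 41964 + \left(1849 - 20\right) \left(-17661\right) = 41964 + 1829 \left(-17661\right) = 41964 - 32301969 = -32260005$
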